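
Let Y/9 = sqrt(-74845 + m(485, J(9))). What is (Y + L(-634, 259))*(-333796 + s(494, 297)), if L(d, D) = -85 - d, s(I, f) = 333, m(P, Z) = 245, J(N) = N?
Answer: -183071187 - 30011670*I*sqrt(746) ≈ -1.8307e+8 - 8.1971e+8*I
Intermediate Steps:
Y = 90*I*sqrt(746) (Y = 9*sqrt(-74845 + 245) = 9*sqrt(-74600) = 9*(10*I*sqrt(746)) = 90*I*sqrt(746) ≈ 2458.2*I)
(Y + L(-634, 259))*(-333796 + s(494, 297)) = (90*I*sqrt(746) + (-85 - 1*(-634)))*(-333796 + 333) = (90*I*sqrt(746) + (-85 + 634))*(-333463) = (90*I*sqrt(746) + 549)*(-333463) = (549 + 90*I*sqrt(746))*(-333463) = -183071187 - 30011670*I*sqrt(746)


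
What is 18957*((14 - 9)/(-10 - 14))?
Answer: -31595/8 ≈ -3949.4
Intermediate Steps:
18957*((14 - 9)/(-10 - 14)) = 18957*(5/(-24)) = 18957*(5*(-1/24)) = 18957*(-5/24) = -31595/8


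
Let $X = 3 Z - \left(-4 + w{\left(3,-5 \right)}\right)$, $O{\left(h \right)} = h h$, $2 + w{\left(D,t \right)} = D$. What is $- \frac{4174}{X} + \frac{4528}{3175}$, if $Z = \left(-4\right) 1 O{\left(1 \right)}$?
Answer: $\frac{13293202}{28575} \approx 465.2$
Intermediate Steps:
$w{\left(D,t \right)} = -2 + D$
$O{\left(h \right)} = h^{2}$
$Z = -4$ ($Z = \left(-4\right) 1 \cdot 1^{2} = \left(-4\right) 1 = -4$)
$X = -9$ ($X = 3 \left(-4\right) + \left(4 - \left(-2 + 3\right)\right) = -12 + \left(4 - 1\right) = -12 + 3 = -9$)
$- \frac{4174}{X} + \frac{4528}{3175} = - \frac{4174}{-9} + \frac{4528}{3175} = \left(-4174\right) \left(- \frac{1}{9}\right) + 4528 \cdot \frac{1}{3175} = \frac{4174}{9} + \frac{4528}{3175} = \frac{13293202}{28575}$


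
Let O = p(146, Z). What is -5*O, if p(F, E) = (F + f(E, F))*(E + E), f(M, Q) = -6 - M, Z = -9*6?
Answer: 104760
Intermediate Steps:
Z = -54
p(F, E) = 2*E*(-6 + F - E) (p(F, E) = (F + (-6 - E))*(E + E) = (-6 + F - E)*(2*E) = 2*E*(-6 + F - E))
O = -20952 (O = 2*(-54)*(-6 + 146 - 1*(-54)) = 2*(-54)*(-6 + 146 + 54) = 2*(-54)*194 = -20952)
-5*O = -5*(-20952) = 104760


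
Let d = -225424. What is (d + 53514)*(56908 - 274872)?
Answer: 37470191240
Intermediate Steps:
(d + 53514)*(56908 - 274872) = (-225424 + 53514)*(56908 - 274872) = -171910*(-217964) = 37470191240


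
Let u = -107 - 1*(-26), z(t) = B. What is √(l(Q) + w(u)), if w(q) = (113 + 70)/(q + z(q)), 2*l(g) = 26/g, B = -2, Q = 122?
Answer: I*√215147122/10126 ≈ 1.4485*I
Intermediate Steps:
l(g) = 13/g (l(g) = (26/g)/2 = 13/g)
z(t) = -2
u = -81 (u = -107 + 26 = -81)
w(q) = 183/(-2 + q) (w(q) = (113 + 70)/(q - 2) = 183/(-2 + q))
√(l(Q) + w(u)) = √(13/122 + 183/(-2 - 81)) = √(13*(1/122) + 183/(-83)) = √(13/122 + 183*(-1/83)) = √(13/122 - 183/83) = √(-21247/10126) = I*√215147122/10126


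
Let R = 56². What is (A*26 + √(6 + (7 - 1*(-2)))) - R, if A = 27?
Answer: -2434 + √15 ≈ -2430.1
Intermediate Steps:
R = 3136
(A*26 + √(6 + (7 - 1*(-2)))) - R = (27*26 + √(6 + (7 - 1*(-2)))) - 1*3136 = (702 + √(6 + (7 + 2))) - 3136 = (702 + √(6 + 9)) - 3136 = (702 + √15) - 3136 = -2434 + √15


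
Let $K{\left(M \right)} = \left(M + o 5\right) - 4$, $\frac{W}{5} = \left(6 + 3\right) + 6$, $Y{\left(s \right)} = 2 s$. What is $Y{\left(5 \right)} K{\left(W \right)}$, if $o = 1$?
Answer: $760$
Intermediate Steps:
$W = 75$ ($W = 5 \left(\left(6 + 3\right) + 6\right) = 5 \left(9 + 6\right) = 5 \cdot 15 = 75$)
$K{\left(M \right)} = 1 + M$ ($K{\left(M \right)} = \left(M + 1 \cdot 5\right) - 4 = \left(M + 5\right) - 4 = \left(5 + M\right) - 4 = 1 + M$)
$Y{\left(5 \right)} K{\left(W \right)} = 2 \cdot 5 \left(1 + 75\right) = 10 \cdot 76 = 760$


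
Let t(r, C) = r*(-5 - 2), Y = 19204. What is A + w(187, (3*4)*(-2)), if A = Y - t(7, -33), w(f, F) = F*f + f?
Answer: 14952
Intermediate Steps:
t(r, C) = -7*r (t(r, C) = r*(-7) = -7*r)
w(f, F) = f + F*f
A = 19253 (A = 19204 - (-7)*7 = 19204 - 1*(-49) = 19204 + 49 = 19253)
A + w(187, (3*4)*(-2)) = 19253 + 187*(1 + (3*4)*(-2)) = 19253 + 187*(1 + 12*(-2)) = 19253 + 187*(1 - 24) = 19253 + 187*(-23) = 19253 - 4301 = 14952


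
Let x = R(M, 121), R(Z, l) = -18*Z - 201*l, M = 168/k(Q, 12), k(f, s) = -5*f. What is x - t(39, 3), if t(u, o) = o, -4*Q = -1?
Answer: -109524/5 ≈ -21905.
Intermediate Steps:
Q = ¼ (Q = -¼*(-1) = ¼ ≈ 0.25000)
M = -672/5 (M = 168/((-5*¼)) = 168/(-5/4) = 168*(-⅘) = -672/5 ≈ -134.40)
R(Z, l) = -201*l - 18*Z
x = -109509/5 (x = -201*121 - 18*(-672/5) = -24321 + 12096/5 = -109509/5 ≈ -21902.)
x - t(39, 3) = -109509/5 - 1*3 = -109509/5 - 3 = -109524/5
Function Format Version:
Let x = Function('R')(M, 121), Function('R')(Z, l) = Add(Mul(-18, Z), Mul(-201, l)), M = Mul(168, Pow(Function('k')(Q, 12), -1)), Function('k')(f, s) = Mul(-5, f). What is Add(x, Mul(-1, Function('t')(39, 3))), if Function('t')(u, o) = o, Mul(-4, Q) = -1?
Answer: Rational(-109524, 5) ≈ -21905.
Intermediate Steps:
Q = Rational(1, 4) (Q = Mul(Rational(-1, 4), -1) = Rational(1, 4) ≈ 0.25000)
M = Rational(-672, 5) (M = Mul(168, Pow(Mul(-5, Rational(1, 4)), -1)) = Mul(168, Pow(Rational(-5, 4), -1)) = Mul(168, Rational(-4, 5)) = Rational(-672, 5) ≈ -134.40)
Function('R')(Z, l) = Add(Mul(-201, l), Mul(-18, Z))
x = Rational(-109509, 5) (x = Add(Mul(-201, 121), Mul(-18, Rational(-672, 5))) = Add(-24321, Rational(12096, 5)) = Rational(-109509, 5) ≈ -21902.)
Add(x, Mul(-1, Function('t')(39, 3))) = Add(Rational(-109509, 5), Mul(-1, 3)) = Add(Rational(-109509, 5), -3) = Rational(-109524, 5)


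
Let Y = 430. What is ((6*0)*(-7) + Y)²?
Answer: 184900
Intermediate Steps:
((6*0)*(-7) + Y)² = ((6*0)*(-7) + 430)² = (0*(-7) + 430)² = (0 + 430)² = 430² = 184900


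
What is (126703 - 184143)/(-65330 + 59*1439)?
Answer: -57440/19571 ≈ -2.9350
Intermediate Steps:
(126703 - 184143)/(-65330 + 59*1439) = -57440/(-65330 + 84901) = -57440/19571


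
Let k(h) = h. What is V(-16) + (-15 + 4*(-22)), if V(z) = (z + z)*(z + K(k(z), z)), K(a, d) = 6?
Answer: 217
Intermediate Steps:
V(z) = 2*z*(6 + z) (V(z) = (z + z)*(z + 6) = (2*z)*(6 + z) = 2*z*(6 + z))
V(-16) + (-15 + 4*(-22)) = 2*(-16)*(6 - 16) + (-15 + 4*(-22)) = 2*(-16)*(-10) + (-15 - 88) = 320 - 103 = 217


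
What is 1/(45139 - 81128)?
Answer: -1/35989 ≈ -2.7786e-5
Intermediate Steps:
1/(45139 - 81128) = 1/(-35989) = -1/35989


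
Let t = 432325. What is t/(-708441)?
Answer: -432325/708441 ≈ -0.61025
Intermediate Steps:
t/(-708441) = 432325/(-708441) = 432325*(-1/708441) = -432325/708441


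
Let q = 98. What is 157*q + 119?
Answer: 15505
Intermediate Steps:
157*q + 119 = 157*98 + 119 = 15386 + 119 = 15505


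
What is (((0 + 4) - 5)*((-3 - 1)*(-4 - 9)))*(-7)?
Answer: 364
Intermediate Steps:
(((0 + 4) - 5)*((-3 - 1)*(-4 - 9)))*(-7) = ((4 - 5)*(-4*(-13)))*(-7) = -1*52*(-7) = -52*(-7) = 364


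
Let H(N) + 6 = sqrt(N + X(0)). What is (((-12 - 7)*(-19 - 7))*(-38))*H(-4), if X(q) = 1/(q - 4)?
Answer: 112632 - 9386*I*sqrt(17) ≈ 1.1263e+5 - 38700.0*I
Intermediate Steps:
X(q) = 1/(-4 + q)
H(N) = -6 + sqrt(-1/4 + N) (H(N) = -6 + sqrt(N + 1/(-4 + 0)) = -6 + sqrt(N + 1/(-4)) = -6 + sqrt(N - 1/4) = -6 + sqrt(-1/4 + N))
(((-12 - 7)*(-19 - 7))*(-38))*H(-4) = (((-12 - 7)*(-19 - 7))*(-38))*(-6 + sqrt(-1 + 4*(-4))/2) = (-19*(-26)*(-38))*(-6 + sqrt(-1 - 16)/2) = (494*(-38))*(-6 + sqrt(-17)/2) = -18772*(-6 + (I*sqrt(17))/2) = -18772*(-6 + I*sqrt(17)/2) = 112632 - 9386*I*sqrt(17)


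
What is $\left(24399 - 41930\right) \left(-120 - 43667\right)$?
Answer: $767629897$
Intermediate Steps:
$\left(24399 - 41930\right) \left(-120 - 43667\right) = \left(-17531\right) \left(-43787\right) = 767629897$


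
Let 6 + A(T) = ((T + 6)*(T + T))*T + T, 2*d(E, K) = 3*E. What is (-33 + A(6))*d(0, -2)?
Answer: 0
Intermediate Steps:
d(E, K) = 3*E/2 (d(E, K) = (3*E)/2 = 3*E/2)
A(T) = -6 + T + 2*T²*(6 + T) (A(T) = -6 + (((T + 6)*(T + T))*T + T) = -6 + (((6 + T)*(2*T))*T + T) = -6 + ((2*T*(6 + T))*T + T) = -6 + (2*T²*(6 + T) + T) = -6 + (T + 2*T²*(6 + T)) = -6 + T + 2*T²*(6 + T))
(-33 + A(6))*d(0, -2) = (-33 + (-6 + 6 + 2*6³ + 12*6²))*((3/2)*0) = (-33 + (-6 + 6 + 2*216 + 12*36))*0 = (-33 + (-6 + 6 + 432 + 432))*0 = (-33 + 864)*0 = 831*0 = 0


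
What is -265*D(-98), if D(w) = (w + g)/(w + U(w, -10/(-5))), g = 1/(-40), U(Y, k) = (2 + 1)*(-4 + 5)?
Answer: -207813/760 ≈ -273.44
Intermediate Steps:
U(Y, k) = 3 (U(Y, k) = 3*1 = 3)
g = -1/40 ≈ -0.025000
D(w) = (-1/40 + w)/(3 + w) (D(w) = (w - 1/40)/(w + 3) = (-1/40 + w)/(3 + w))
-265*D(-98) = -265*(-1/40 - 98)/(3 - 98) = -265*(-3921)/((-95)*40) = -(-53)*(-3921)/(19*40) = -265*3921/3800 = -207813/760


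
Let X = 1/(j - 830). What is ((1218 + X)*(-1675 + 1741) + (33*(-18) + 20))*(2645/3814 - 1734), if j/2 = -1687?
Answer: -1109092472984845/8017028 ≈ -1.3834e+8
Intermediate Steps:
j = -3374 (j = 2*(-1687) = -3374)
X = -1/4204 (X = 1/(-3374 - 830) = 1/(-4204) = -1/4204 ≈ -0.00023787)
((1218 + X)*(-1675 + 1741) + (33*(-18) + 20))*(2645/3814 - 1734) = ((1218 - 1/4204)*(-1675 + 1741) + (33*(-18) + 20))*(2645/3814 - 1734) = ((5120471/4204)*66 + (-594 + 20))*(2645*(1/3814) - 1734) = (168975543/2102 - 574)*(2645/3814 - 1734) = (167768995/2102)*(-6610831/3814) = -1109092472984845/8017028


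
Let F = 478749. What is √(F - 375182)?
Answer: √103567 ≈ 321.82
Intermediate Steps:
√(F - 375182) = √(478749 - 375182) = √103567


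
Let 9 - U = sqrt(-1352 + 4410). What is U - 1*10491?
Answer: -10482 - sqrt(3058) ≈ -10537.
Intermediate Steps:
U = 9 - sqrt(3058) (U = 9 - sqrt(-1352 + 4410) = 9 - sqrt(3058) ≈ -46.299)
U - 1*10491 = (9 - sqrt(3058)) - 1*10491 = (9 - sqrt(3058)) - 10491 = -10482 - sqrt(3058)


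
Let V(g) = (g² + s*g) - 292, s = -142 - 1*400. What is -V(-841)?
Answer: -1162811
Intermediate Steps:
s = -542 (s = -142 - 400 = -542)
V(g) = -292 + g² - 542*g (V(g) = (g² - 542*g) - 292 = -292 + g² - 542*g)
-V(-841) = -(-292 + (-841)² - 542*(-841)) = -(-292 + 707281 + 455822) = -1*1162811 = -1162811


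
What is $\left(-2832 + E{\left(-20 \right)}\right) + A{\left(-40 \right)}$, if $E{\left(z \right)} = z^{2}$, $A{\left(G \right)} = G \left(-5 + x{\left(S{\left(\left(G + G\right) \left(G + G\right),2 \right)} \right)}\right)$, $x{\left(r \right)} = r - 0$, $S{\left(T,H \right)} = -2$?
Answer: $-2152$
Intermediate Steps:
$x{\left(r \right)} = r$ ($x{\left(r \right)} = r + 0 = r$)
$A{\left(G \right)} = - 7 G$ ($A{\left(G \right)} = G \left(-5 - 2\right) = G \left(-7\right) = - 7 G$)
$\left(-2832 + E{\left(-20 \right)}\right) + A{\left(-40 \right)} = \left(-2832 + \left(-20\right)^{2}\right) - -280 = \left(-2832 + 400\right) + 280 = -2432 + 280 = -2152$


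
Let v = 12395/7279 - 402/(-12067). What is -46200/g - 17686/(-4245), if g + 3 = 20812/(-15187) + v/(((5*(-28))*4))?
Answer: 146562199638638655512926/13868713419455962545 ≈ 10568.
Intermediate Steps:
v = 152496623/87835693 (v = 12395*(1/7279) - 402*(-1/12067) = 12395/7279 + 402/12067 = 152496623/87835693 ≈ 1.7362)
g = -3267070299047341/747017974970960 (g = -3 + (20812/(-15187) + 152496623/(87835693*(((5*(-28))*4)))) = -3 + (20812*(-1/15187) + 152496623/(87835693*((-140*4)))) = -3 + (-20812/15187 + (152496623/87835693)/(-560)) = -3 + (-20812/15187 + (152496623/87835693)*(-1/560)) = -3 + (-20812/15187 - 152496623/49187988080) = -3 - 1026016374134461/747017974970960 = -3267070299047341/747017974970960 ≈ -4.3735)
-46200/g - 17686/(-4245) = -46200/(-3267070299047341/747017974970960) - 17686/(-4245) = -46200*(-747017974970960/3267070299047341) - 17686*(-1/4245) = 34512230443658352000/3267070299047341 + 17686/4245 = 146562199638638655512926/13868713419455962545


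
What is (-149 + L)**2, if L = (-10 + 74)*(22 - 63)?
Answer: 7689529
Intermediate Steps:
L = -2624 (L = 64*(-41) = -2624)
(-149 + L)**2 = (-149 - 2624)**2 = (-2773)**2 = 7689529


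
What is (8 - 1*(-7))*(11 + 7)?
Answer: 270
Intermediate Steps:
(8 - 1*(-7))*(11 + 7) = (8 + 7)*18 = 15*18 = 270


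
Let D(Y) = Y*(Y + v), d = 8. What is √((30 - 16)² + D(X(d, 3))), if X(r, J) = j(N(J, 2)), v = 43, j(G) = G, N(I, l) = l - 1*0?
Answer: √286 ≈ 16.912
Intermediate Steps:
N(I, l) = l (N(I, l) = l + 0 = l)
X(r, J) = 2
D(Y) = Y*(43 + Y) (D(Y) = Y*(Y + 43) = Y*(43 + Y))
√((30 - 16)² + D(X(d, 3))) = √((30 - 16)² + 2*(43 + 2)) = √(14² + 2*45) = √(196 + 90) = √286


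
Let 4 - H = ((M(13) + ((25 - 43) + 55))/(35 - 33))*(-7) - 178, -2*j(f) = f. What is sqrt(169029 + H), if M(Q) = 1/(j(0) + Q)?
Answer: sqrt(28618590)/13 ≈ 411.51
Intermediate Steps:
j(f) = -f/2
M(Q) = 1/Q (M(Q) = 1/(-1/2*0 + Q) = 1/(0 + Q) = 1/Q)
H = 4053/13 (H = 4 - (((1/13 + ((25 - 43) + 55))/(35 - 33))*(-7) - 178) = 4 - (((1/13 + (-18 + 55))/2)*(-7) - 178) = 4 - (((1/13 + 37)*(1/2))*(-7) - 178) = 4 - (((482/13)*(1/2))*(-7) - 178) = 4 - ((241/13)*(-7) - 178) = 4 - (-1687/13 - 178) = 4 - 1*(-4001/13) = 4 + 4001/13 = 4053/13 ≈ 311.77)
sqrt(169029 + H) = sqrt(169029 + 4053/13) = sqrt(2201430/13) = sqrt(28618590)/13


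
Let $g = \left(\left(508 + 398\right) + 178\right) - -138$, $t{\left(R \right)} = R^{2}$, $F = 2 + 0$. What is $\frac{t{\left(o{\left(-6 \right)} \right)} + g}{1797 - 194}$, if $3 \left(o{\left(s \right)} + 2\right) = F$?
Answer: $\frac{11014}{14427} \approx 0.76343$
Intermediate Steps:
$F = 2$
$o{\left(s \right)} = - \frac{4}{3}$ ($o{\left(s \right)} = -2 + \frac{1}{3} \cdot 2 = -2 + \frac{2}{3} = - \frac{4}{3}$)
$g = 1222$ ($g = \left(906 + 178\right) + 138 = 1084 + 138 = 1222$)
$\frac{t{\left(o{\left(-6 \right)} \right)} + g}{1797 - 194} = \frac{\left(- \frac{4}{3}\right)^{2} + 1222}{1797 - 194} = \frac{\frac{16}{9} + 1222}{1603} = \frac{11014}{9} \cdot \frac{1}{1603} = \frac{11014}{14427}$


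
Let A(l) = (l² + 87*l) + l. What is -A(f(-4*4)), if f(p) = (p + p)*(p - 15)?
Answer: -1071360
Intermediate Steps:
f(p) = 2*p*(-15 + p) (f(p) = (2*p)*(-15 + p) = 2*p*(-15 + p))
A(l) = l² + 88*l
-A(f(-4*4)) = -2*(-4*4)*(-15 - 4*4)*(88 + 2*(-4*4)*(-15 - 4*4)) = -2*(-16)*(-15 - 16)*(88 + 2*(-16)*(-15 - 16)) = -2*(-16)*(-31)*(88 + 2*(-16)*(-31)) = -992*(88 + 992) = -992*1080 = -1*1071360 = -1071360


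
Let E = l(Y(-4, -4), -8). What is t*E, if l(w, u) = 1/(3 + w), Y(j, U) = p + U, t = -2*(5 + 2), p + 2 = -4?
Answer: 2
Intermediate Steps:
p = -6 (p = -2 - 4 = -6)
t = -14 (t = -2*7 = -14)
Y(j, U) = -6 + U
E = -1/7 (E = 1/(3 + (-6 - 4)) = 1/(3 - 10) = 1/(-7) = -1/7 ≈ -0.14286)
t*E = -14*(-1/7) = 2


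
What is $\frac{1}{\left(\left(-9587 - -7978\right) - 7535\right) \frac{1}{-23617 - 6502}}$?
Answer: $\frac{30119}{9144} \approx 3.2939$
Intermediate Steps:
$\frac{1}{\left(\left(-9587 - -7978\right) - 7535\right) \frac{1}{-23617 - 6502}} = \frac{1}{\left(\left(-9587 + 7978\right) - 7535\right) \frac{1}{-30119}} = \frac{1}{\left(-1609 - 7535\right) \left(- \frac{1}{30119}\right)} = \frac{1}{\left(-9144\right) \left(- \frac{1}{30119}\right)} = \frac{1}{\frac{9144}{30119}} = \frac{30119}{9144}$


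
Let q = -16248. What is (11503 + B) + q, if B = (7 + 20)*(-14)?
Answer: -5123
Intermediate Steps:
B = -378 (B = 27*(-14) = -378)
(11503 + B) + q = (11503 - 378) - 16248 = 11125 - 16248 = -5123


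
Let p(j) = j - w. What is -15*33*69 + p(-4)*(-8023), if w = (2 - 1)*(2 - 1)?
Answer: 5960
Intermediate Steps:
w = 1 (w = 1*1 = 1)
p(j) = -1 + j (p(j) = j - 1*1 = j - 1 = -1 + j)
-15*33*69 + p(-4)*(-8023) = -15*33*69 + (-1 - 4)*(-8023) = -495*69 - 5*(-8023) = -34155 + 40115 = 5960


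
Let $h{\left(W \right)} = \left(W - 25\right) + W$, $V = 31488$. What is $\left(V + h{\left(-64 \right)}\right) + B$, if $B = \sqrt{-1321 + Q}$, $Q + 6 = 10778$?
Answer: $31335 + \sqrt{9451} \approx 31432.0$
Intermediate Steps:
$Q = 10772$ ($Q = -6 + 10778 = 10772$)
$h{\left(W \right)} = -25 + 2 W$ ($h{\left(W \right)} = \left(-25 + W\right) + W = -25 + 2 W$)
$B = \sqrt{9451}$ ($B = \sqrt{-1321 + 10772} = \sqrt{9451} \approx 97.216$)
$\left(V + h{\left(-64 \right)}\right) + B = \left(31488 + \left(-25 + 2 \left(-64\right)\right)\right) + \sqrt{9451} = \left(31488 - 153\right) + \sqrt{9451} = 31335 + \sqrt{9451}$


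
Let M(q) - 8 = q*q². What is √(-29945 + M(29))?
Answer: 2*I*√1387 ≈ 74.485*I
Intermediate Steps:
M(q) = 8 + q³ (M(q) = 8 + q*q² = 8 + q³)
√(-29945 + M(29)) = √(-29945 + (8 + 29³)) = √(-29945 + (8 + 24389)) = √(-29945 + 24397) = √(-5548) = 2*I*√1387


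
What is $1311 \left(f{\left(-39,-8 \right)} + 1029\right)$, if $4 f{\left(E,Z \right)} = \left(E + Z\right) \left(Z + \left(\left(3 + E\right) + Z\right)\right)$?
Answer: $2150040$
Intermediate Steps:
$f{\left(E,Z \right)} = \frac{\left(E + Z\right) \left(3 + E + 2 Z\right)}{4}$ ($f{\left(E,Z \right)} = \frac{\left(E + Z\right) \left(Z + \left(\left(3 + E\right) + Z\right)\right)}{4} = \frac{\left(E + Z\right) \left(Z + \left(3 + E + Z\right)\right)}{4} = \frac{\left(E + Z\right) \left(3 + E + 2 Z\right)}{4}$)
$1311 \left(f{\left(-39,-8 \right)} + 1029\right) = 1311 \left(\left(\frac{\left(-8\right)^{2}}{2} + \frac{\left(-39\right)^{2}}{4} + \frac{3}{4} \left(-39\right) + \frac{3}{4} \left(-8\right) + \frac{3}{4} \left(-39\right) \left(-8\right)\right) + 1029\right) = 1311 \left(\left(\frac{1}{2} \cdot 64 + \frac{1}{4} \cdot 1521 - \frac{117}{4} - 6 + 234\right) + 1029\right) = 1311 \left(\left(32 + \frac{1521}{4} - \frac{117}{4} - 6 + 234\right) + 1029\right) = 1311 \left(611 + 1029\right) = 1311 \cdot 1640 = 2150040$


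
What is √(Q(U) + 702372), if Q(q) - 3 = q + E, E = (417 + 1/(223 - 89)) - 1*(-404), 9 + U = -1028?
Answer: √12607967138/134 ≈ 837.95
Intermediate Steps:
U = -1037 (U = -9 - 1028 = -1037)
E = 110015/134 (E = (417 + 1/134) + 404 = 55879/134 + 404 = 110015/134 ≈ 821.01)
Q(q) = 110417/134 + q (Q(q) = 3 + (q + 110015/134) = 3 + (110015/134 + q) = 110417/134 + q)
√(Q(U) + 702372) = √((110417/134 - 1037) + 702372) = √(-28541/134 + 702372) = √(94089307/134) = √12607967138/134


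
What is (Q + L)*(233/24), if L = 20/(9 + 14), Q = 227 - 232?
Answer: -22135/552 ≈ -40.100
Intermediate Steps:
Q = -5
L = 20/23 ≈ 0.86957
(Q + L)*(233/24) = (-5 + 20/23)*(233/24) = -22135/(23*24) = -95/23*233/24 = -22135/552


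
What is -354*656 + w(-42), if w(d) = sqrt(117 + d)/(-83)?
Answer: -232224 - 5*sqrt(3)/83 ≈ -2.3222e+5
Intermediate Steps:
w(d) = -sqrt(117 + d)/83 (w(d) = sqrt(117 + d)*(-1/83) = -sqrt(117 + d)/83)
-354*656 + w(-42) = -354*656 - sqrt(117 - 42)/83 = -232224 - 5*sqrt(3)/83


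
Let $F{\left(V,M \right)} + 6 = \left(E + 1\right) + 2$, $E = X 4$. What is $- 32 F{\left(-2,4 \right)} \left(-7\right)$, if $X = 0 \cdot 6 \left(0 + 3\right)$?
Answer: $-672$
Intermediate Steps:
$X = 0$ ($X = 0 \cdot 3 = 0$)
$E = 0$ ($E = 0 \cdot 4 = 0$)
$F{\left(V,M \right)} = -3$ ($F{\left(V,M \right)} = -6 + \left(\left(0 + 1\right) + 2\right) = -6 + \left(1 + 2\right) = -6 + 3 = -3$)
$- 32 F{\left(-2,4 \right)} \left(-7\right) = \left(-32\right) \left(-3\right) \left(-7\right) = 96 \left(-7\right) = -672$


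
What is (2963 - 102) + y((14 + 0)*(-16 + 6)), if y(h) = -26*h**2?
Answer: -506739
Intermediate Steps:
(2963 - 102) + y((14 + 0)*(-16 + 6)) = (2963 - 102) - 26*(-16 + 6)**2*(14 + 0)**2 = 2861 - 26*(14*(-10))**2 = 2861 - 26*(-140)**2 = 2861 - 26*19600 = 2861 - 509600 = -506739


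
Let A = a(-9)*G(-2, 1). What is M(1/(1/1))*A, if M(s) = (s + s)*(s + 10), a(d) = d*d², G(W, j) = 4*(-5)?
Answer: 320760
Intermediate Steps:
G(W, j) = -20
a(d) = d³
A = 14580 (A = (-9)³*(-20) = -729*(-20) = 14580)
M(s) = 2*s*(10 + s) (M(s) = (2*s)*(10 + s) = 2*s*(10 + s))
M(1/(1/1))*A = (2*(10 + 1/(1/1))/(1/1))*14580 = (2*(10 + 1/1)/1)*14580 = (2*1*(10 + 1))*14580 = (2*1*11)*14580 = 22*14580 = 320760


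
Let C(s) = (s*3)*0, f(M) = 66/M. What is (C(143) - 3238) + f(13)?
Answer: -42028/13 ≈ -3232.9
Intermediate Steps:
C(s) = 0 (C(s) = (3*s)*0 = 0)
(C(143) - 3238) + f(13) = (0 - 3238) + 66/13 = -3238 + 66*(1/13) = -3238 + 66/13 = -42028/13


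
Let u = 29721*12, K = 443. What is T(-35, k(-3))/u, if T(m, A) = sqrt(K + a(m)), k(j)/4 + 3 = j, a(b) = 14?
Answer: sqrt(457)/356652 ≈ 5.9940e-5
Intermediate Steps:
k(j) = -12 + 4*j
u = 356652
T(m, A) = sqrt(457) (T(m, A) = sqrt(443 + 14) = sqrt(457))
T(-35, k(-3))/u = sqrt(457)/356652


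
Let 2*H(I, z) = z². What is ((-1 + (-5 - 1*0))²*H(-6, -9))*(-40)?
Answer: -58320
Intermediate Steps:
H(I, z) = z²/2
((-1 + (-5 - 1*0))²*H(-6, -9))*(-40) = ((-1 + (-5 - 1*0))²*((½)*(-9)²))*(-40) = ((-1 + (-5 + 0))²*((½)*81))*(-40) = ((-1 - 5)²*(81/2))*(-40) = ((-6)²*(81/2))*(-40) = (36*(81/2))*(-40) = 1458*(-40) = -58320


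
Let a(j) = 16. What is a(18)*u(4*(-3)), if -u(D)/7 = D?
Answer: 1344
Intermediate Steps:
u(D) = -7*D
a(18)*u(4*(-3)) = 16*(-28*(-3)) = 16*(-7*(-12)) = 16*84 = 1344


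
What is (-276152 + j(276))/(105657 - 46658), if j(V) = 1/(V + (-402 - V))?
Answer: -111013105/23717598 ≈ -4.6806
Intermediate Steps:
j(V) = -1/402 (j(V) = 1/(-402) = -1/402)
(-276152 + j(276))/(105657 - 46658) = (-276152 - 1/402)/(105657 - 46658) = -111013105/402/58999 = -111013105/402*1/58999 = -111013105/23717598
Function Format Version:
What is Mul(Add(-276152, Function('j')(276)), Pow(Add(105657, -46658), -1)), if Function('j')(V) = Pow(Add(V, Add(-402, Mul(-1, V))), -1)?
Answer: Rational(-111013105, 23717598) ≈ -4.6806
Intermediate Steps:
Function('j')(V) = Rational(-1, 402) (Function('j')(V) = Pow(-402, -1) = Rational(-1, 402))
Mul(Add(-276152, Function('j')(276)), Pow(Add(105657, -46658), -1)) = Mul(Add(-276152, Rational(-1, 402)), Pow(Add(105657, -46658), -1)) = Mul(Rational(-111013105, 402), Pow(58999, -1)) = Mul(Rational(-111013105, 402), Rational(1, 58999)) = Rational(-111013105, 23717598)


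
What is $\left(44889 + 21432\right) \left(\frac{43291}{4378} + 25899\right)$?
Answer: $\frac{7522732203273}{4378} \approx 1.7183 \cdot 10^{9}$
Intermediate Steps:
$\left(44889 + 21432\right) \left(\frac{43291}{4378} + 25899\right) = 66321 \left(43291 \cdot \frac{1}{4378} + 25899\right) = 66321 \left(\frac{43291}{4378} + 25899\right) = 66321 \cdot \frac{113429113}{4378} = \frac{7522732203273}{4378}$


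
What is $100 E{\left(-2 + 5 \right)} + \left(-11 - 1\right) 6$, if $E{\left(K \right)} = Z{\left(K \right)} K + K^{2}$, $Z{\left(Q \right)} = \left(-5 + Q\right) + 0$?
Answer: $228$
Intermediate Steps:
$Z{\left(Q \right)} = -5 + Q$
$E{\left(K \right)} = K^{2} + K \left(-5 + K\right)$ ($E{\left(K \right)} = \left(-5 + K\right) K + K^{2} = K \left(-5 + K\right) + K^{2} = K^{2} + K \left(-5 + K\right)$)
$100 E{\left(-2 + 5 \right)} + \left(-11 - 1\right) 6 = 100 \left(-2 + 5\right) \left(-5 + 2 \left(-2 + 5\right)\right) + \left(-11 - 1\right) 6 = 100 \cdot 3 \left(-5 + 2 \cdot 3\right) - 72 = 100 \cdot 3 \left(-5 + 6\right) - 72 = 100 \cdot 3 \cdot 1 - 72 = 100 \cdot 3 - 72 = 300 - 72 = 228$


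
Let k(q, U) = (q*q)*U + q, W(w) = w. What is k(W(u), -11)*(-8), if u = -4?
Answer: 1440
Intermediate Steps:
k(q, U) = q + U*q² (k(q, U) = q²*U + q = U*q² + q = q + U*q²)
k(W(u), -11)*(-8) = -4*(1 - 11*(-4))*(-8) = -4*(1 + 44)*(-8) = -4*45*(-8) = -180*(-8) = 1440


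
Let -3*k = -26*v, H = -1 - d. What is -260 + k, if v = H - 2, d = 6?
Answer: -338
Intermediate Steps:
H = -7 (H = -1 - 1*6 = -1 - 6 = -7)
v = -9 (v = -7 - 2 = -9)
k = -78 (k = -(-26)*(-9)/3 = -⅓*234 = -78)
-260 + k = -260 - 78 = -338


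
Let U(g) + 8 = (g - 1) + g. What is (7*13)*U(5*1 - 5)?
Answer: -819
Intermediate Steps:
U(g) = -9 + 2*g (U(g) = -8 + ((g - 1) + g) = -8 + ((-1 + g) + g) = -8 + (-1 + 2*g) = -9 + 2*g)
(7*13)*U(5*1 - 5) = (7*13)*(-9 + 2*(5*1 - 5)) = 91*(-9 + 2*(5 - 5)) = 91*(-9 + 2*0) = 91*(-9 + 0) = 91*(-9) = -819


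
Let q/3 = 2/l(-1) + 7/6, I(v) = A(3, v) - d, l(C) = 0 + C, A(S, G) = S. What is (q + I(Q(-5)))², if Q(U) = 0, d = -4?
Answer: 81/4 ≈ 20.250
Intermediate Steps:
l(C) = C
I(v) = 7 (I(v) = 3 - 1*(-4) = 3 + 4 = 7)
q = -5/2 (q = 3*(2/(-1) + 7/6) = 3*(2*(-1) + 7*(⅙)) = 3*(-2 + 7/6) = 3*(-⅚) = -5/2 ≈ -2.5000)
(q + I(Q(-5)))² = (-5/2 + 7)² = (9/2)² = 81/4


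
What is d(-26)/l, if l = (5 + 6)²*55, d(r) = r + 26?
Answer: 0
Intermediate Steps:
d(r) = 26 + r
l = 6655 (l = 11²*55 = 121*55 = 6655)
d(-26)/l = (26 - 26)/6655 = 0*(1/6655) = 0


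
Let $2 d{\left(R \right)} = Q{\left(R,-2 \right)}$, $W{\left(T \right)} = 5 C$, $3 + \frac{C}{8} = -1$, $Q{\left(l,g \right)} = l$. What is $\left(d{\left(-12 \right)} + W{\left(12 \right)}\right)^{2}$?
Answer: $27556$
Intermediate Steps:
$C = -32$ ($C = -24 + 8 \left(-1\right) = -24 - 8 = -32$)
$W{\left(T \right)} = -160$ ($W{\left(T \right)} = 5 \left(-32\right) = -160$)
$d{\left(R \right)} = \frac{R}{2}$
$\left(d{\left(-12 \right)} + W{\left(12 \right)}\right)^{2} = \left(\frac{1}{2} \left(-12\right) - 160\right)^{2} = \left(-6 - 160\right)^{2} = \left(-166\right)^{2} = 27556$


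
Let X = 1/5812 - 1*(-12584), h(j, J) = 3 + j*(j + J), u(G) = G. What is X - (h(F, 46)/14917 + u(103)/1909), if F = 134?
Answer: 2082447507770081/165505726036 ≈ 12582.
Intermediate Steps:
h(j, J) = 3 + j*(J + j)
X = 73138209/5812 (X = 1/5812 + 12584 = 73138209/5812 ≈ 12584.)
X - (h(F, 46)/14917 + u(103)/1909) = 73138209/5812 - ((3 + 134² + 46*134)/14917 + 103/1909) = 73138209/5812 - ((3 + 17956 + 6164)*(1/14917) + 103*(1/1909)) = 73138209/5812 - (24123*(1/14917) + 103/1909) = 73138209/5812 - (24123/14917 + 103/1909) = 73138209/5812 - 1*47587258/28476553 = 73138209/5812 - 47587258/28476553 = 2082447507770081/165505726036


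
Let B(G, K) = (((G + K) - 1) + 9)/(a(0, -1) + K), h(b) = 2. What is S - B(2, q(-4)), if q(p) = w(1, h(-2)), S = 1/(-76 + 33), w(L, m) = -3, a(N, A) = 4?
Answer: -302/43 ≈ -7.0233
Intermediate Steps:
S = -1/43 (S = 1/(-43) = -1/43 ≈ -0.023256)
q(p) = -3
B(G, K) = (8 + G + K)/(4 + K) (B(G, K) = (((G + K) - 1) + 9)/(4 + K) = ((-1 + G + K) + 9)/(4 + K) = (8 + G + K)/(4 + K))
S - B(2, q(-4)) = -1/43 - (8 + 2 - 3)/(4 - 3) = -1/43 - 7/1 = -1/43 - 7 = -302/43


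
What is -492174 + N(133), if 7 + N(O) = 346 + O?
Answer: -491702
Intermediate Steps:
N(O) = 339 + O (N(O) = -7 + (346 + O) = 339 + O)
-492174 + N(133) = -492174 + (339 + 133) = -492174 + 472 = -491702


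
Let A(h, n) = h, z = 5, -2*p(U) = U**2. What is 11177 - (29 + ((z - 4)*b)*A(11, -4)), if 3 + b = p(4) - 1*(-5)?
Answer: 11214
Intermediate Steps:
p(U) = -U**2/2
b = -6 (b = -3 + (-1/2*4**2 - 1*(-5)) = -3 + (-1/2*16 + 5) = -3 + (-8 + 5) = -3 - 3 = -6)
11177 - (29 + ((z - 4)*b)*A(11, -4)) = 11177 - (29 + ((5 - 4)*(-6))*11) = 11177 - (29 + (1*(-6))*11) = 11177 - (29 - 6*11) = 11177 - (29 - 66) = 11177 - 1*(-37) = 11177 + 37 = 11214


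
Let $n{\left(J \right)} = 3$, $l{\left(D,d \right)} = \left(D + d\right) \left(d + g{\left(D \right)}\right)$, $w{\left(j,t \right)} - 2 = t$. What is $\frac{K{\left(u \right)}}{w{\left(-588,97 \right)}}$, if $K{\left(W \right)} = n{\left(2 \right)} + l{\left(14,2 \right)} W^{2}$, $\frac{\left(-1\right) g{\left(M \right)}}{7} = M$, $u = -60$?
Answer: $- \frac{1843199}{33} \approx -55855.0$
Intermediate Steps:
$g{\left(M \right)} = - 7 M$
$w{\left(j,t \right)} = 2 + t$
$l{\left(D,d \right)} = \left(D + d\right) \left(d - 7 D\right)$
$K{\left(W \right)} = 3 - 1536 W^{2}$ ($K{\left(W \right)} = 3 + \left(2^{2} - 7 \cdot 14^{2} - 84 \cdot 2\right) W^{2} = 3 + \left(4 - 1372 - 168\right) W^{2} = 3 - 1536 W^{2}$)
$\frac{K{\left(u \right)}}{w{\left(-588,97 \right)}} = \frac{3 - 1536 \left(-60\right)^{2}}{2 + 97} = \frac{3 - 5529600}{99} = \left(3 - 5529600\right) \frac{1}{99} = \left(-5529597\right) \frac{1}{99} = - \frac{1843199}{33}$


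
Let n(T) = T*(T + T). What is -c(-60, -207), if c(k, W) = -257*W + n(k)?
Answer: -60399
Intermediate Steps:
n(T) = 2*T² (n(T) = T*(2*T) = 2*T²)
c(k, W) = -257*W + 2*k²
-c(-60, -207) = -(-257*(-207) + 2*(-60)²) = -(53199 + 2*3600) = -(53199 + 7200) = -1*60399 = -60399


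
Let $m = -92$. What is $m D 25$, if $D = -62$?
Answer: $142600$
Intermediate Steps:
$m D 25 = \left(-92\right) \left(-62\right) 25 = 5704 \cdot 25 = 142600$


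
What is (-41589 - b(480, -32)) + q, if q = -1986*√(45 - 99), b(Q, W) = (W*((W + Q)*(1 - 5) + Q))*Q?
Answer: -20193909 - 5958*I*√6 ≈ -2.0194e+7 - 14594.0*I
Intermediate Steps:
b(Q, W) = Q*W*(-4*W - 3*Q) (b(Q, W) = (W*((Q + W)*(-4) + Q))*Q = (W*((-4*Q - 4*W) + Q))*Q = (W*(-4*W - 3*Q))*Q = Q*W*(-4*W - 3*Q))
q = -5958*I*√6 ≈ -14594.0*I
(-41589 - b(480, -32)) + q = (-41589 - (-1)*480*(-32)*(3*480 + 4*(-32))) - 5958*I*√6 = (-41589 - (-1)*480*(-32)*(1440 - 128)) - 5958*I*√6 = (-41589 - (-1)*480*(-32)*1312) - 5958*I*√6 = (-41589 - 1*20152320) - 5958*I*√6 = (-41589 - 20152320) - 5958*I*√6 = -20193909 - 5958*I*√6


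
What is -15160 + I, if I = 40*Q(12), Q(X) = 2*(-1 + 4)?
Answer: -14920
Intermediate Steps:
Q(X) = 6 (Q(X) = 2*3 = 6)
I = 240 (I = 40*6 = 240)
-15160 + I = -15160 + 240 = -14920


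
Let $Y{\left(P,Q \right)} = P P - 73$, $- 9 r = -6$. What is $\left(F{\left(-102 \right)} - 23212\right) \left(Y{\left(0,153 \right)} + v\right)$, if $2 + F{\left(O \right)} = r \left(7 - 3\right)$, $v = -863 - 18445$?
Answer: $\frac{1349576554}{3} \approx 4.4986 \cdot 10^{8}$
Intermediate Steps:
$r = \frac{2}{3}$ ($r = \left(- \frac{1}{9}\right) \left(-6\right) = \frac{2}{3} \approx 0.66667$)
$Y{\left(P,Q \right)} = -73 + P^{2}$ ($Y{\left(P,Q \right)} = P^{2} - 73 = -73 + P^{2}$)
$v = -19308$
$F{\left(O \right)} = \frac{2}{3}$ ($F{\left(O \right)} = -2 + \frac{2 \left(7 - 3\right)}{3} = -2 + \frac{2}{3} \cdot 4 = -2 + \frac{8}{3} = \frac{2}{3}$)
$\left(F{\left(-102 \right)} - 23212\right) \left(Y{\left(0,153 \right)} + v\right) = \left(\frac{2}{3} - 23212\right) \left(\left(-73 + 0^{2}\right) - 19308\right) = - \frac{69634 \left(\left(-73 + 0\right) - 19308\right)}{3} = - \frac{69634 \left(-73 - 19308\right)}{3} = \left(- \frac{69634}{3}\right) \left(-19381\right) = \frac{1349576554}{3}$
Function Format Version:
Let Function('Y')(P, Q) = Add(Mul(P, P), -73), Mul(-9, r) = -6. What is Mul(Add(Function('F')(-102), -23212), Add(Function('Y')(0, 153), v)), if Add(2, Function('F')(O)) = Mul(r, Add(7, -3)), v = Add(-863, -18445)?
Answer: Rational(1349576554, 3) ≈ 4.4986e+8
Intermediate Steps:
r = Rational(2, 3) (r = Mul(Rational(-1, 9), -6) = Rational(2, 3) ≈ 0.66667)
Function('Y')(P, Q) = Add(-73, Pow(P, 2)) (Function('Y')(P, Q) = Add(Pow(P, 2), -73) = Add(-73, Pow(P, 2)))
v = -19308
Function('F')(O) = Rational(2, 3) (Function('F')(O) = Add(-2, Mul(Rational(2, 3), Add(7, -3))) = Add(-2, Mul(Rational(2, 3), 4)) = Add(-2, Rational(8, 3)) = Rational(2, 3))
Mul(Add(Function('F')(-102), -23212), Add(Function('Y')(0, 153), v)) = Mul(Add(Rational(2, 3), -23212), Add(Add(-73, Pow(0, 2)), -19308)) = Mul(Rational(-69634, 3), Add(Add(-73, 0), -19308)) = Mul(Rational(-69634, 3), Add(-73, -19308)) = Mul(Rational(-69634, 3), -19381) = Rational(1349576554, 3)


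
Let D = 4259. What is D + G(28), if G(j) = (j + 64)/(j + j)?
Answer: 59649/14 ≈ 4260.6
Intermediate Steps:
G(j) = (64 + j)/(2*j) (G(j) = (64 + j)/((2*j)) = (64 + j)*(1/(2*j)) = (64 + j)/(2*j))
D + G(28) = 4259 + (½)*(64 + 28)/28 = 4259 + (½)*(1/28)*92 = 4259 + 23/14 = 59649/14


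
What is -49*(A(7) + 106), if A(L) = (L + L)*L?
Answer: -9996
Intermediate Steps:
A(L) = 2*L**2 (A(L) = (2*L)*L = 2*L**2)
-49*(A(7) + 106) = -49*(2*7**2 + 106) = -49*(2*49 + 106) = -49*(98 + 106) = -49*204 = -9996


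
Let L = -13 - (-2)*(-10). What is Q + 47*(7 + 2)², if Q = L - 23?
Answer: 3751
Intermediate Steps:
L = -33 (L = -13 - 1*20 = -13 - 20 = -33)
Q = -56 (Q = -33 - 23 = -56)
Q + 47*(7 + 2)² = -56 + 47*(7 + 2)² = -56 + 47*9² = -56 + 47*81 = -56 + 3807 = 3751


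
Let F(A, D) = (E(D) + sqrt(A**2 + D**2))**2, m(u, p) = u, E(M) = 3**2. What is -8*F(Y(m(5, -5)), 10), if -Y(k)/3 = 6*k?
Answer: -66248 - 1440*sqrt(82) ≈ -79288.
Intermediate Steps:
E(M) = 9
Y(k) = -18*k
F(A, D) = (9 + sqrt(A**2 + D**2))**2
-8*F(Y(m(5, -5)), 10) = -8*(9 + sqrt((-18*5)**2 + 10**2))**2 = -8*(9 + sqrt((-90)**2 + 100))**2 = -8*(9 + sqrt(8100 + 100))**2 = -8*(9 + sqrt(8200))**2 = -8*(9 + 10*sqrt(82))**2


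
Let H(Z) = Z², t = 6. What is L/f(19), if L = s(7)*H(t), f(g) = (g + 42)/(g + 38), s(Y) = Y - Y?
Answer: 0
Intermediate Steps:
s(Y) = 0
f(g) = (42 + g)/(38 + g)
L = 0 (L = 0*6² = 0*36 = 0)
L/f(19) = 0/(((42 + 19)/(38 + 19))) = 0/((61/57)) = 0/(((1/57)*61)) = 0/(61/57) = 0*(57/61) = 0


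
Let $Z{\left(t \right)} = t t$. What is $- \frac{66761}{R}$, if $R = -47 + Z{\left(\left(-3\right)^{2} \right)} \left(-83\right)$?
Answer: $\frac{66761}{6770} \approx 9.8613$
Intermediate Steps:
$Z{\left(t \right)} = t^{2}$
$R = -6770$ ($R = -47 + \left(\left(-3\right)^{2}\right)^{2} \left(-83\right) = -47 + 9^{2} \left(-83\right) = -47 + 81 \left(-83\right) = -47 - 6723 = -6770$)
$- \frac{66761}{R} = - \frac{66761}{-6770} = \left(-66761\right) \left(- \frac{1}{6770}\right) = \frac{66761}{6770}$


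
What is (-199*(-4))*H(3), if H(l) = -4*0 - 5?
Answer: -3980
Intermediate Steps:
H(l) = -5 (H(l) = 0 - 5 = -5)
(-199*(-4))*H(3) = -199*(-4)*(-5) = 796*(-5) = -3980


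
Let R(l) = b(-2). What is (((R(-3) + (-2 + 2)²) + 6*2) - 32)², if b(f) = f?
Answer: 484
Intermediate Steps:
R(l) = -2
(((R(-3) + (-2 + 2)²) + 6*2) - 32)² = (((-2 + (-2 + 2)²) + 6*2) - 32)² = (((-2 + 0²) + 12) - 32)² = (((-2 + 0) + 12) - 32)² = ((-2 + 12) - 32)² = (10 - 32)² = (-22)² = 484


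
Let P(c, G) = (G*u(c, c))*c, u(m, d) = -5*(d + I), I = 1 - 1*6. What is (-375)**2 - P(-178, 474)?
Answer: 77341005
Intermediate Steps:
I = -5 (I = 1 - 6 = -5)
u(m, d) = 25 - 5*d (u(m, d) = -5*(d - 5) = -5*(-5 + d) = 25 - 5*d)
P(c, G) = G*c*(25 - 5*c) (P(c, G) = (G*(25 - 5*c))*c = G*c*(25 - 5*c))
(-375)**2 - P(-178, 474) = (-375)**2 - 5*474*(-178)*(5 - 1*(-178)) = 140625 - 5*474*(-178)*(5 + 178) = 140625 - 5*474*(-178)*183 = 140625 - 1*(-77200380) = 140625 + 77200380 = 77341005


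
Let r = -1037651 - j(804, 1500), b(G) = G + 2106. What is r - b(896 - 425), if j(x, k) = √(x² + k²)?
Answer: -1040228 - 12*√20114 ≈ -1.0419e+6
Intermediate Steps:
j(x, k) = √(k² + x²)
b(G) = 2106 + G
r = -1037651 - 12*√20114 (r = -1037651 - √(1500² + 804²) = -1037651 - √(2250000 + 646416) = -1037651 - √2896416 = -1037651 - 12*√20114 ≈ -1.0394e+6)
r - b(896 - 425) = (-1037651 - 12*√20114) - (2106 + (896 - 425)) = (-1037651 - 12*√20114) - (2106 + 471) = (-1037651 - 12*√20114) - 1*2577 = (-1037651 - 12*√20114) - 2577 = -1040228 - 12*√20114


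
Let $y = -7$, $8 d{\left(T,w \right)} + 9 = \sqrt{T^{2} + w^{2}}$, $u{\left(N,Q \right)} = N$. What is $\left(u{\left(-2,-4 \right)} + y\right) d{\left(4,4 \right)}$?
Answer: $\frac{81}{8} - \frac{9 \sqrt{2}}{2} \approx 3.761$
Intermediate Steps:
$d{\left(T,w \right)} = - \frac{9}{8} + \frac{\sqrt{T^{2} + w^{2}}}{8}$
$\left(u{\left(-2,-4 \right)} + y\right) d{\left(4,4 \right)} = \left(-2 - 7\right) \left(- \frac{9}{8} + \frac{\sqrt{4^{2} + 4^{2}}}{8}\right) = - 9 \left(- \frac{9}{8} + \frac{\sqrt{16 + 16}}{8}\right) = - 9 \left(- \frac{9}{8} + \frac{\sqrt{32}}{8}\right) = - 9 \left(- \frac{9}{8} + \frac{4 \sqrt{2}}{8}\right) = - 9 \left(- \frac{9}{8} + \frac{\sqrt{2}}{2}\right) = \frac{81}{8} - \frac{9 \sqrt{2}}{2}$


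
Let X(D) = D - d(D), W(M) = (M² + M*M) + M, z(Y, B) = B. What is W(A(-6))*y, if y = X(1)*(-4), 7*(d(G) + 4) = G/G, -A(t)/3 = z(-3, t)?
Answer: -90576/7 ≈ -12939.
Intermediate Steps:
A(t) = -3*t
W(M) = M + 2*M² (W(M) = (M² + M²) + M = 2*M² + M = M + 2*M²)
d(G) = -27/7 (d(G) = -4 + (G/G)/7 = -4 + (⅐)*1 = -4 + ⅐ = -27/7)
X(D) = 27/7 + D (X(D) = D - 1*(-27/7) = D + 27/7 = 27/7 + D)
y = -136/7 (y = (27/7 + 1)*(-4) = (34/7)*(-4) = -136/7 ≈ -19.429)
W(A(-6))*y = ((-3*(-6))*(1 + 2*(-3*(-6))))*(-136/7) = (18*(1 + 2*18))*(-136/7) = (18*(1 + 36))*(-136/7) = (18*37)*(-136/7) = 666*(-136/7) = -90576/7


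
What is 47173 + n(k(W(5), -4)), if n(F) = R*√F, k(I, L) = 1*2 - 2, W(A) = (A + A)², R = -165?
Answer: 47173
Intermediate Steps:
W(A) = 4*A² (W(A) = (2*A)² = 4*A²)
k(I, L) = 0 (k(I, L) = 2 - 2 = 0)
n(F) = -165*√F
47173 + n(k(W(5), -4)) = 47173 - 165*√0 = 47173 - 165*0 = 47173 + 0 = 47173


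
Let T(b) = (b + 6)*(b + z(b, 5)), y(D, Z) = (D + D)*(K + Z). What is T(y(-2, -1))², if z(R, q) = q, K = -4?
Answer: 422500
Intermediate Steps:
y(D, Z) = 2*D*(-4 + Z) (y(D, Z) = (D + D)*(-4 + Z) = (2*D)*(-4 + Z) = 2*D*(-4 + Z))
T(b) = (5 + b)*(6 + b) (T(b) = (b + 6)*(b + 5) = (6 + b)*(5 + b) = (5 + b)*(6 + b))
T(y(-2, -1))² = (30 + (2*(-2)*(-4 - 1))² + 11*(2*(-2)*(-4 - 1)))² = (30 + (2*(-2)*(-5))² + 11*(2*(-2)*(-5)))² = (30 + 20² + 11*20)² = (30 + 400 + 220)² = 650² = 422500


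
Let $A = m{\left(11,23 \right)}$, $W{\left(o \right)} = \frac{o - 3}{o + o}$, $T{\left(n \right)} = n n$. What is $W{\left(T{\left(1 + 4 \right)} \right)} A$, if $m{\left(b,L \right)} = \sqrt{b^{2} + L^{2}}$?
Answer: $\frac{11 \sqrt{26}}{5} \approx 11.218$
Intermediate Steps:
$T{\left(n \right)} = n^{2}$
$W{\left(o \right)} = \frac{-3 + o}{2 o}$
$m{\left(b,L \right)} = \sqrt{L^{2} + b^{2}}$
$A = 5 \sqrt{26}$ ($A = \sqrt{23^{2} + 11^{2}} = \sqrt{529 + 121} = \sqrt{650} = 5 \sqrt{26} \approx 25.495$)
$W{\left(T{\left(1 + 4 \right)} \right)} A = \frac{-3 + \left(1 + 4\right)^{2}}{2 \left(1 + 4\right)^{2}} \cdot 5 \sqrt{26} = \frac{-3 + 5^{2}}{2 \cdot 5^{2}} \cdot 5 \sqrt{26} = \frac{-3 + 25}{2 \cdot 25} \cdot 5 \sqrt{26} = \frac{1}{2} \cdot \frac{1}{25} \cdot 22 \cdot 5 \sqrt{26} = \frac{11 \cdot 5 \sqrt{26}}{25} = \frac{11 \sqrt{26}}{5}$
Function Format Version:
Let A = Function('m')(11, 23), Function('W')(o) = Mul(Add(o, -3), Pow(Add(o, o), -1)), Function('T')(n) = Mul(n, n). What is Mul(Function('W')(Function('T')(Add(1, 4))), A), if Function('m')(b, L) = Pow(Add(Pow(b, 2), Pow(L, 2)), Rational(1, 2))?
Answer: Mul(Rational(11, 5), Pow(26, Rational(1, 2))) ≈ 11.218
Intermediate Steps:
Function('T')(n) = Pow(n, 2)
Function('W')(o) = Mul(Rational(1, 2), Pow(o, -1), Add(-3, o)) (Function('W')(o) = Mul(Add(-3, o), Pow(Mul(2, o), -1)) = Mul(Add(-3, o), Mul(Rational(1, 2), Pow(o, -1))) = Mul(Rational(1, 2), Pow(o, -1), Add(-3, o)))
Function('m')(b, L) = Pow(Add(Pow(L, 2), Pow(b, 2)), Rational(1, 2))
A = Mul(5, Pow(26, Rational(1, 2))) (A = Pow(Add(Pow(23, 2), Pow(11, 2)), Rational(1, 2)) = Pow(Add(529, 121), Rational(1, 2)) = Pow(650, Rational(1, 2)) = Mul(5, Pow(26, Rational(1, 2))) ≈ 25.495)
Mul(Function('W')(Function('T')(Add(1, 4))), A) = Mul(Mul(Rational(1, 2), Pow(Pow(Add(1, 4), 2), -1), Add(-3, Pow(Add(1, 4), 2))), Mul(5, Pow(26, Rational(1, 2)))) = Mul(Mul(Rational(1, 2), Pow(Pow(5, 2), -1), Add(-3, Pow(5, 2))), Mul(5, Pow(26, Rational(1, 2)))) = Mul(Mul(Rational(1, 2), Pow(25, -1), Add(-3, 25)), Mul(5, Pow(26, Rational(1, 2)))) = Mul(Mul(Rational(1, 2), Rational(1, 25), 22), Mul(5, Pow(26, Rational(1, 2)))) = Mul(Rational(11, 25), Mul(5, Pow(26, Rational(1, 2)))) = Mul(Rational(11, 5), Pow(26, Rational(1, 2)))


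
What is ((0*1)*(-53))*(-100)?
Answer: 0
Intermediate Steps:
((0*1)*(-53))*(-100) = (0*(-53))*(-100) = 0*(-100) = 0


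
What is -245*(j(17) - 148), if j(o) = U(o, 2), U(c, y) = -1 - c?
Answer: 40670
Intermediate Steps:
j(o) = -1 - o
-245*(j(17) - 148) = -245*((-1 - 1*17) - 148) = -245*((-1 - 17) - 148) = -245*(-18 - 148) = -245*(-166) = 40670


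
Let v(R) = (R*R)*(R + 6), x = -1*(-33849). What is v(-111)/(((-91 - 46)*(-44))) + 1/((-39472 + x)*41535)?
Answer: -302146491041053/1407847266540 ≈ -214.62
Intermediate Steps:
x = 33849
v(R) = R²*(6 + R)
v(-111)/(((-91 - 46)*(-44))) + 1/((-39472 + x)*41535) = ((-111)²*(6 - 111))/(((-91 - 46)*(-44))) + 1/((-39472 + 33849)*41535) = (12321*(-105))/((-137*(-44))) + (1/41535)/(-5623) = -1293705/6028 - 1/5623*1/41535 = -1293705*1/6028 - 1/233551305 = -1293705/6028 - 1/233551305 = -302146491041053/1407847266540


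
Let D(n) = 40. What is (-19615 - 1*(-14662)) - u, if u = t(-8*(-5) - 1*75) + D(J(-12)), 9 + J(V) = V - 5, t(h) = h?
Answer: -4958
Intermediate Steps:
J(V) = -14 + V (J(V) = -9 + (V - 5) = -9 + (-5 + V) = -14 + V)
u = 5 (u = (-8*(-5) - 1*75) + 40 = (40 - 75) + 40 = -35 + 40 = 5)
(-19615 - 1*(-14662)) - u = (-19615 - 1*(-14662)) - 1*5 = (-19615 + 14662) - 5 = -4953 - 5 = -4958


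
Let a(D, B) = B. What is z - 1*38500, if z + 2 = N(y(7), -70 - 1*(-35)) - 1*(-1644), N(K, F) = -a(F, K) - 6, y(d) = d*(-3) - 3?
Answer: -36840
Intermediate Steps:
y(d) = -3 - 3*d (y(d) = -3*d - 3 = -3 - 3*d)
N(K, F) = -6 - K (N(K, F) = -K - 6 = -6 - K)
z = 1660 (z = -2 + ((-6 - (-3 - 3*7)) - 1*(-1644)) = -2 + ((-6 - (-3 - 21)) + 1644) = -2 + ((-6 - 1*(-24)) + 1644) = -2 + ((-6 + 24) + 1644) = -2 + (18 + 1644) = -2 + 1662 = 1660)
z - 1*38500 = 1660 - 1*38500 = 1660 - 38500 = -36840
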